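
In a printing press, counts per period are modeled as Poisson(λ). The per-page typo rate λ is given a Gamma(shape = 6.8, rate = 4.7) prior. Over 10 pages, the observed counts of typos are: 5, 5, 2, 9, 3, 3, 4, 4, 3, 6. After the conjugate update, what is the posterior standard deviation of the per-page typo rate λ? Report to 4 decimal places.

With a Gamma(shape α, rate β) prior, the Poisson likelihood is conjugate: the posterior is Gamma(α + ΣXᵢ, β + n).
Sum of counts S = 44 over n = 10 pages.
Posterior: Gamma(α+S, β+n) = Gamma(6.8+44, 4.7+10) = Gamma(50.8, 14.7).
SD = √α/β = √50.8/14.7 = 0.4849.

0.4849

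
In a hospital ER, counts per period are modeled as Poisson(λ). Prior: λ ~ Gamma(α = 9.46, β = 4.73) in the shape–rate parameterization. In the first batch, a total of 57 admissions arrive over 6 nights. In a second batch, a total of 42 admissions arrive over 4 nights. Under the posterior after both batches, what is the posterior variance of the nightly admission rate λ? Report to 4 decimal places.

With a Gamma(shape α, rate β) prior, the Poisson likelihood is conjugate: the posterior is Gamma(α + ΣXᵢ, β + n).
After batch 1: Gamma(α+S, β+n) = Gamma(9.46+57, 4.73+6) = Gamma(66.46, 10.73).
After batch 2: Gamma(α+S, β+n) = Gamma(66.46+42, 10.73+4) = Gamma(108.46, 14.73).
Var = α/β² = 108.46/14.73² = 0.4999.

0.4999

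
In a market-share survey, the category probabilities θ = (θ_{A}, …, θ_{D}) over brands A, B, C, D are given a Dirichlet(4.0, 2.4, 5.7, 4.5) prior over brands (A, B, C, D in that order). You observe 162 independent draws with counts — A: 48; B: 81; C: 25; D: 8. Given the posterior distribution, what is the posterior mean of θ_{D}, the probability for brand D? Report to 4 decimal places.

0.0700

The Dirichlet prior is conjugate to the Multinomial likelihood: each posterior αⱼ = prior αⱼ + observed count nⱼ.
Posterior concentration: (52.0, 83.4, 30.7, 12.5), total = 178.6.
E[θ_{D}|data] = α_{D}/Σα = 12.5/178.6 = 0.0700.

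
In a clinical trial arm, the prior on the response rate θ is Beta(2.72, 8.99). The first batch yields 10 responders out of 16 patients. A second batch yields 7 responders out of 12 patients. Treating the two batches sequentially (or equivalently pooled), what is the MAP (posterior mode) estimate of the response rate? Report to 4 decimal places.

The Beta prior is conjugate to a Binomial/Bernoulli likelihood; the update adds successes to α and failures to β.
After batch 1: Beta(2.72+10, 8.99+6) = Beta(12.72, 14.99).
After batch 2: Beta(12.72+7, 14.99+5) = Beta(19.72, 19.99).
Mode of Beta(a,b) for a,b>1 is (a−1)/(a+b−2) = 18.72/37.71 = 0.4964.

0.4964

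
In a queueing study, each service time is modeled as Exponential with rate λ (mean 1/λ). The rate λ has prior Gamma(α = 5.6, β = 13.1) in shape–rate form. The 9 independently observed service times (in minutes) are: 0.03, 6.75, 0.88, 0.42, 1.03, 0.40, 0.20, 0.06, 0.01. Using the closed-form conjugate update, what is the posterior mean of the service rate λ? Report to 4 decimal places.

With a Gamma(shape α, rate β) prior on the exponential rate λ, the posterior after n observations with total T = Σxᵢ is Gamma(α+n, β+T).
Sum of observations T = 9.78 minutes; n = 9.
Posterior: Gamma(5.6+9, 13.1+9.78) = Gamma(14.6, 22.88).
Posterior mean of λ = α/β = 14.6/22.88 = 0.6381.

0.6381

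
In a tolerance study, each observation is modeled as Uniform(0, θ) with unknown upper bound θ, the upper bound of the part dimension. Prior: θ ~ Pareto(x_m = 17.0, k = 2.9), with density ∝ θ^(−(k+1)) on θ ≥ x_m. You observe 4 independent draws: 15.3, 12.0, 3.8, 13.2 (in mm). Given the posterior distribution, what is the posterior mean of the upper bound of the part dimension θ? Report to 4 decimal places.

A Pareto(scale x_m, shape k) prior on the upper bound θ of Uniform(0, θ) is conjugate: posterior is Pareto(max(x_m, max xᵢ), k + n).
Sample maximum = 15.3; prior scale x_m = 17.0 → posterior scale = max = 17.0.
Posterior shape = 2.9 + 4 = 6.9.
E[θ|data] = k·x_m/(k−1) = 6.9·17.0/5.9 = 19.8814.

19.8814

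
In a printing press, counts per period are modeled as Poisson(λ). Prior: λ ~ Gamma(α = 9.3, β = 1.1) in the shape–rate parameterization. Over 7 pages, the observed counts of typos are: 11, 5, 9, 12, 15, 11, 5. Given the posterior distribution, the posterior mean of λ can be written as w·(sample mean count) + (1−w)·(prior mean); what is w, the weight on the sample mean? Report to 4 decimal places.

With a Gamma(shape α, rate β) prior, the Poisson likelihood is conjugate: the posterior is Gamma(α + ΣXᵢ, β + n).
Posterior mean = (α₀+S)/(β₀+n) = [n/(β₀+n)]·(S/n) + [β₀/(β₀+n)]·(α₀/β₀), so only n and β₀ enter the weight.
Weight on data w = n/(β₀+n) = 7/(1.1+7) = 7/8.1 = 0.8642.

0.8642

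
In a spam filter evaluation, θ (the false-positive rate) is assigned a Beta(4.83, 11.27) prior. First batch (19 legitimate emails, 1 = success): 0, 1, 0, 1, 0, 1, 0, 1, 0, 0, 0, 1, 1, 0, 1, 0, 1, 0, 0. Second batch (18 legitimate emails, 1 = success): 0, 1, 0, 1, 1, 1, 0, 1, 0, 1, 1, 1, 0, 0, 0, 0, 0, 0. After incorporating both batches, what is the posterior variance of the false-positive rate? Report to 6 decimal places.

The Beta prior is conjugate to a Binomial/Bernoulli likelihood; the update adds successes to α and failures to β.
After batch 1: Beta(4.83+8, 11.27+11) = Beta(12.83, 22.27).
After batch 2: Beta(12.83+8, 22.27+10) = Beta(20.83, 32.27).
Var = αβ/((α+β)²(α+β+1)) = 20.83·32.27/(53.10²·54.10) = 0.004407.

0.004407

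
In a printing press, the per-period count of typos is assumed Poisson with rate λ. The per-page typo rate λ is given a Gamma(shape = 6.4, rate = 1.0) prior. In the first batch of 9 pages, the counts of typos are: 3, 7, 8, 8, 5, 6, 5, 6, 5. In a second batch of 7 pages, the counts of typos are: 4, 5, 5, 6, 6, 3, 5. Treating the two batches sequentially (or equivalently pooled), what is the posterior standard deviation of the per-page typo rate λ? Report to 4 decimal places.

0.5685

With a Gamma(shape α, rate β) prior, the Poisson likelihood is conjugate: the posterior is Gamma(α + ΣXᵢ, β + n).
Batch 1: sum of counts S = 53 over n = 9 pages.
After batch 1: Gamma(α+S, β+n) = Gamma(6.4+53, 1.0+9) = Gamma(59.4, 10.0).
Batch 2: sum of counts S = 34 over n = 7 pages.
After batch 2: Gamma(α+S, β+n) = Gamma(59.4+34, 10.0+7) = Gamma(93.4, 17.0).
SD = √α/β = √93.4/17.0 = 0.5685.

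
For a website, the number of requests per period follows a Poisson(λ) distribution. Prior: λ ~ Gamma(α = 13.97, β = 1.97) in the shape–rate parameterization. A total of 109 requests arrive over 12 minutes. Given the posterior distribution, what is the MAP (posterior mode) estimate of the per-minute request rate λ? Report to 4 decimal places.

With a Gamma(shape α, rate β) prior, the Poisson likelihood is conjugate: the posterior is Gamma(α + ΣXᵢ, β + n).
Posterior: Gamma(α+S, β+n) = Gamma(13.97+109, 1.97+12) = Gamma(122.97, 13.97).
Mode of Gamma(α,β) for α≥1 is (α−1)/β = 121.97/13.97 = 8.7309.

8.7309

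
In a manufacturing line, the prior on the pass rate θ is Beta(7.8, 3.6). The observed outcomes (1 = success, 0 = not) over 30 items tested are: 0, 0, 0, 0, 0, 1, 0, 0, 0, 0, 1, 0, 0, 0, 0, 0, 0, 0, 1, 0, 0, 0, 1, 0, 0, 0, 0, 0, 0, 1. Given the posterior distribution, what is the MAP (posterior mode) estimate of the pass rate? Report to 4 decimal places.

The Beta prior is conjugate to a Binomial/Bernoulli likelihood; the update adds successes to α and failures to β.
Posterior: Beta(α+k, β+n−k) = Beta(7.8+5, 3.6+25) = Beta(12.8, 28.6).
Mode of Beta(a,b) for a,b>1 is (a−1)/(a+b−2) = 11.8/39.4 = 0.2995.

0.2995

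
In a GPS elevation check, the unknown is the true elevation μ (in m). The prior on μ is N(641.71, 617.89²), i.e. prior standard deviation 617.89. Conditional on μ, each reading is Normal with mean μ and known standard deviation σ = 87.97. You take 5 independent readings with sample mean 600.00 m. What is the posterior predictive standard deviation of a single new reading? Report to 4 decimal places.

96.3339

For Normal data with known variance σ², a Normal(μ₀, σ₀²) prior on μ is conjugate. Posterior precision = 1/σ₀² + n/σ²; posterior mean is the precision-weighted average of μ₀ and x̄.
σ₀² = 617.89² = 381788.0521, σ² = 87.97² = 7738.7209; σ² + n·σ₀² = 7738.7209 + 5·381788.0521 = 1916678.9814.
Posterior precision = 1/σ₀² + n/σ² = 1/381788.0521 + 5/7738.7209 = (σ² + n·σ₀²)/(σ₀²σ²) = 1916678.9814/(381788.0521·7738.7209); posterior variance σₙ² = σ₀²σ²/(σ² + n·σ₀²) = 381788.0521·7738.7209/1916678.9814 = 1541.495058.
Predictive variance for one new observation = σₙ² + σ² = 381788.0521·7738.7209/1916678.9814 + 7738.7209 = σ²·(σ₀² + 1916678.9814)/1916678.9814 = 7738.7209·2298467.0335/1916678.9814 = 9280.215958; SD = √(7738.7209·2298467.0335/1916678.9814) = 96.3339.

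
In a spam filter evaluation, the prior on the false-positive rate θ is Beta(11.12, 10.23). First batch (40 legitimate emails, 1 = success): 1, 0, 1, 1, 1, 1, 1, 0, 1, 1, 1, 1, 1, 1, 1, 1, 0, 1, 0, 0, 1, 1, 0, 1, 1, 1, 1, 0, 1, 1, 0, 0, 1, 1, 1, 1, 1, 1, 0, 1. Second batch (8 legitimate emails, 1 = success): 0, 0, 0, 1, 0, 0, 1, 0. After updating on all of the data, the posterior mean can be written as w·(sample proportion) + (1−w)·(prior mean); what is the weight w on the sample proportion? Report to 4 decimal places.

0.6921

The Beta prior is conjugate to a Binomial/Bernoulli likelihood; the update adds successes to α and failures to β.
Total number of legitimate emails: n = 40 + 8 = 48.
Posterior mean = (α₀+k)/(α₀+β₀+n) = [n/(α₀+β₀+n)]·(k/n) + [(α₀+β₀)/(α₀+β₀+n)]·α₀/(α₀+β₀), so only n and the prior enter the weight.
The weight on the data is w = n/(α₀+β₀+n) = 48/(11.12+10.23+48) = 48/69.35 = 0.6921.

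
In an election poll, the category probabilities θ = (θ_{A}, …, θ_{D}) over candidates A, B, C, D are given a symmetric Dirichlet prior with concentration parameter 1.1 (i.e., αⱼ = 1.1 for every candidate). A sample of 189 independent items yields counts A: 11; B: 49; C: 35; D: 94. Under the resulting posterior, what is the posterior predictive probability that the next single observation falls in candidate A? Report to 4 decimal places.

The Dirichlet prior is conjugate to the Multinomial likelihood: each posterior αⱼ = prior αⱼ + observed count nⱼ.
Posterior concentration: (12.1, 50.1, 36.1, 95.1), total = 193.4.
P(next = A | data) = α_{A}/Σα = 0.0626.

0.0626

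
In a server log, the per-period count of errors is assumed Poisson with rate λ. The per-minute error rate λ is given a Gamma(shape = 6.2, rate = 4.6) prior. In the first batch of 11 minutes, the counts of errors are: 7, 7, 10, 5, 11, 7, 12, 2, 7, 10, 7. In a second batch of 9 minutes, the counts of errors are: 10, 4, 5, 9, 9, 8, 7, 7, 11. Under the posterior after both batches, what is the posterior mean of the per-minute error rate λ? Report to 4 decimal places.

With a Gamma(shape α, rate β) prior, the Poisson likelihood is conjugate: the posterior is Gamma(α + ΣXᵢ, β + n).
Batch 1: sum of counts S = 85 over n = 11 minutes.
After batch 1: Gamma(α+S, β+n) = Gamma(6.2+85, 4.6+11) = Gamma(91.2, 15.6).
Batch 2: sum of counts S = 70 over n = 9 minutes.
After batch 2: Gamma(α+S, β+n) = Gamma(91.2+70, 15.6+9) = Gamma(161.2, 24.6).
Posterior mean = α/β = 161.2/24.6 = 6.5528.

6.5528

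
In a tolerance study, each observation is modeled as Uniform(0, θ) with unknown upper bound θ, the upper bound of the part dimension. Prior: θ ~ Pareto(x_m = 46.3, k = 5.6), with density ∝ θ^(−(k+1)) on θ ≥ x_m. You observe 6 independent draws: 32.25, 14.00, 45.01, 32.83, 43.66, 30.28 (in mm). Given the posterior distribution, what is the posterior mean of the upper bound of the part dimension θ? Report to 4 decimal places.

A Pareto(scale x_m, shape k) prior on the upper bound θ of Uniform(0, θ) is conjugate: posterior is Pareto(max(x_m, max xᵢ), k + n).
Sample maximum = 45.01; prior scale x_m = 46.3 → posterior scale = max = 46.30.
Posterior shape = 5.6 + 6 = 11.6.
E[θ|data] = k·x_m/(k−1) = 11.6·46.30/10.6 = 50.6679.

50.6679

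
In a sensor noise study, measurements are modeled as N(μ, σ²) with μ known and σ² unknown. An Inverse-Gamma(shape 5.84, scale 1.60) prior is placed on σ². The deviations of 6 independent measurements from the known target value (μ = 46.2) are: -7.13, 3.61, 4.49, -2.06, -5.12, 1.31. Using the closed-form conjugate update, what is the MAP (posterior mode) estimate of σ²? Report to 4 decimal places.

With known mean μ and an Inverse-Gamma(α, β) prior on σ², the Normal likelihood is conjugate: posterior is Inv-Gamma(α + n/2, β + Σ(xᵢ−μ)²/2).
Σ(xᵢ−μ)² = (-7.13)² + (3.61)² + (4.49)² + (-2.06)² + (-5.12)² + (1.31)² = 116.2032.
Posterior: Inv-Gamma(5.84 + 6/2, 1.60 + 116.2032/2) = Inv-Gamma(8.84, 59.70160).
Mode = β/(α+1) = 59.70160/9.84 = 6.0672.

6.0672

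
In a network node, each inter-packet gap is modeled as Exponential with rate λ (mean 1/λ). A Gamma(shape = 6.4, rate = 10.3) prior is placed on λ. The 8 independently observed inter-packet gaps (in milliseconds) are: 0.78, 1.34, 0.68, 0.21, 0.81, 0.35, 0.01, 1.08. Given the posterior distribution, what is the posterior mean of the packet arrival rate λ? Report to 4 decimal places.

0.9254

With a Gamma(shape α, rate β) prior on the exponential rate λ, the posterior after n observations with total T = Σxᵢ is Gamma(α+n, β+T).
Sum of observations T = 5.26 milliseconds; n = 8.
Posterior: Gamma(6.4+8, 10.3+5.26) = Gamma(14.4, 15.56).
Posterior mean of λ = α/β = 14.4/15.56 = 0.9254.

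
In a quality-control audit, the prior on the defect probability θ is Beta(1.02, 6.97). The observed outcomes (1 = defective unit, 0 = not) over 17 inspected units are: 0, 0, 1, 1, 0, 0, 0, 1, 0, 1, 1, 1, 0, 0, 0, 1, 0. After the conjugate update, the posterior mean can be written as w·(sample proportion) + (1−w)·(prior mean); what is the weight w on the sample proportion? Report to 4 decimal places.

The Beta prior is conjugate to a Binomial/Bernoulli likelihood; the update adds successes to α and failures to β.
Posterior mean = (α₀+k)/(α₀+β₀+n) = [n/(α₀+β₀+n)]·(k/n) + [(α₀+β₀)/(α₀+β₀+n)]·α₀/(α₀+β₀), so only n and the prior enter the weight.
The weight on the data is w = n/(α₀+β₀+n) = 17/(1.02+6.97+17) = 17/24.99 = 0.6803.

0.6803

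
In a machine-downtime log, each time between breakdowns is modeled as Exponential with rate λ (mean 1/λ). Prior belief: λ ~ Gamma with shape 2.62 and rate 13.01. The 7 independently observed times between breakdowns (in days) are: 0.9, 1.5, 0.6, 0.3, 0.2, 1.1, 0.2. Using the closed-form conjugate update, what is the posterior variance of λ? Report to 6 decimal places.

With a Gamma(shape α, rate β) prior on the exponential rate λ, the posterior after n observations with total T = Σxᵢ is Gamma(α+n, β+T).
Sum of observations T = 4.8 days; n = 7.
Posterior: Gamma(2.62+7, 13.01+4.8) = Gamma(9.62, 17.81).
Var = α/β² = 0.030328.

0.030328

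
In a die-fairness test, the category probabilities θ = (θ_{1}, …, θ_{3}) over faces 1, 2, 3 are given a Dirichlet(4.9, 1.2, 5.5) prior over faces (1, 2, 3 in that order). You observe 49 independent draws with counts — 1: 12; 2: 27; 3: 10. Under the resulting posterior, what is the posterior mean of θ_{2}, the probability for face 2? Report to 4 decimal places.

0.4653

The Dirichlet prior is conjugate to the Multinomial likelihood: each posterior αⱼ = prior αⱼ + observed count nⱼ.
Posterior concentration: (16.9, 28.2, 15.5), total = 60.6.
E[θ_{2}|data] = α_{2}/Σα = 28.2/60.6 = 0.4653.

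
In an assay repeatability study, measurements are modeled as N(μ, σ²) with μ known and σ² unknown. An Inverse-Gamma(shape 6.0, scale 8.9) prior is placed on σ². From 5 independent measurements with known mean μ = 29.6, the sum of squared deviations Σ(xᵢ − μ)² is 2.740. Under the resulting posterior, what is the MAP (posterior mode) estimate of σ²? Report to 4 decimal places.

With known mean μ and an Inverse-Gamma(α, β) prior on σ², the Normal likelihood is conjugate: posterior is Inv-Gamma(α + n/2, β + Σ(xᵢ−μ)²/2).
Posterior: Inv-Gamma(6.0 + 5/2, 8.9 + 2.740/2) = Inv-Gamma(8.50, 10.2700).
Mode = β/(α+1) = 10.2700/9.50 = 1.0811.

1.0811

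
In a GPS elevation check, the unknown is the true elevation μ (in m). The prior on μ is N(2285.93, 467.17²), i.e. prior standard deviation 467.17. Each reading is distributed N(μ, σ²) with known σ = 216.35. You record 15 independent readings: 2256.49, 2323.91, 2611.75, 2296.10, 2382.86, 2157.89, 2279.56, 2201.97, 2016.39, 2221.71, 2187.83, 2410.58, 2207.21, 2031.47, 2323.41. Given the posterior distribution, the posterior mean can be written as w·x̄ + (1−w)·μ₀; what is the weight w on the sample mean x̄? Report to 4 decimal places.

0.9859

For Normal data with known variance σ², a Normal(μ₀, σ₀²) prior on μ is conjugate. Posterior precision = 1/σ₀² + n/σ²; posterior mean is the precision-weighted average of μ₀ and x̄.
σ₀² = 467.17² = 218247.8089, σ² = 216.35² = 46807.3225. Prior precision 1/σ₀² = 1/218247.8089; data precision n/σ² = 15/46807.3225.
w = (n/σ²)/(1/σ₀² + n/σ²) = n·σ₀²/(σ² + n·σ₀²) = 15·218247.8089/(46807.3225 + 15·218247.8089) = 3273717.1335/3320524.456 = 0.9859.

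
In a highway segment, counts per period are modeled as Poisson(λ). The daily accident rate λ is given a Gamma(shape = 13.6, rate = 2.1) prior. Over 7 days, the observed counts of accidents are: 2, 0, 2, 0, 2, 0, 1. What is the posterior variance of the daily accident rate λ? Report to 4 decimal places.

0.2488

With a Gamma(shape α, rate β) prior, the Poisson likelihood is conjugate: the posterior is Gamma(α + ΣXᵢ, β + n).
Sum of counts S = 7 over n = 7 days.
Posterior: Gamma(α+S, β+n) = Gamma(13.6+7, 2.1+7) = Gamma(20.6, 9.1).
Var = α/β² = 20.6/9.1² = 0.2488.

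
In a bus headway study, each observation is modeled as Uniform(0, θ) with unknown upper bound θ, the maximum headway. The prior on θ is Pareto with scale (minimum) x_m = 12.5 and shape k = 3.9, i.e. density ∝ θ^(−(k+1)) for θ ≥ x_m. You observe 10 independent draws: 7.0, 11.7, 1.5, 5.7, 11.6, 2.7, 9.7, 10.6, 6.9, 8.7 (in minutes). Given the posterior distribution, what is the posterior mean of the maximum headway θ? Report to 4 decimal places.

A Pareto(scale x_m, shape k) prior on the upper bound θ of Uniform(0, θ) is conjugate: posterior is Pareto(max(x_m, max xᵢ), k + n).
Sample maximum = 11.7; prior scale x_m = 12.5 → posterior scale = max = 12.5.
Posterior shape = 3.9 + 10 = 13.9.
E[θ|data] = k·x_m/(k−1) = 13.9·12.5/12.9 = 13.4690.

13.4690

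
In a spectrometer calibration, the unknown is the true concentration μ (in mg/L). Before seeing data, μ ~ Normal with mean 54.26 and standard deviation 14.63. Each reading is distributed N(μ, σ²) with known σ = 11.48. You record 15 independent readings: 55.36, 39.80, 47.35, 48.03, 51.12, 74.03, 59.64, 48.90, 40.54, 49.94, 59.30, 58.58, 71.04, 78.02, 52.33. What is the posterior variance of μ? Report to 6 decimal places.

For Normal data with known variance σ², a Normal(μ₀, σ₀²) prior on μ is conjugate. Posterior precision = 1/σ₀² + n/σ²; posterior mean is the precision-weighted average of μ₀ and x̄.
σ₀² = 14.63² = 214.0369, σ² = 11.48² = 131.7904; σ² + n·σ₀² = 131.7904 + 15·214.0369 = 3342.3439.
Posterior precision = 1/σ₀² + n/σ² = 1/214.0369 + 15/131.7904 = (σ² + n·σ₀²)/(σ₀²σ²) = 3342.3439/(214.0369·131.7904); posterior variance σₙ² = σ₀²σ²/(σ² + n·σ₀²) = 214.0369·131.7904/3342.3439 = 8.439589.

8.439589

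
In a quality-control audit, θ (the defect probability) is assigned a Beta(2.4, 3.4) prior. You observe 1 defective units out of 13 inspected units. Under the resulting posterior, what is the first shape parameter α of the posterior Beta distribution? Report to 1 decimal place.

3.4

The Beta prior is conjugate to a Binomial/Bernoulli likelihood; the update adds successes to α and failures to β.
Posterior: Beta(α+k, β+n−k) = Beta(2.4+1, 3.4+12) = Beta(3.4, 15.4).
Posterior α = 3.4.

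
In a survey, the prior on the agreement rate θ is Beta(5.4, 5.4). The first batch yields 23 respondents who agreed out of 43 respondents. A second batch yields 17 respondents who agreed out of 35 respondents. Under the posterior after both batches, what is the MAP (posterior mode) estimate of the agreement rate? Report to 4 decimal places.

0.5115

The Beta prior is conjugate to a Binomial/Bernoulli likelihood; the update adds successes to α and failures to β.
After batch 1: Beta(5.4+23, 5.4+20) = Beta(28.4, 25.4).
After batch 2: Beta(28.4+17, 25.4+18) = Beta(45.4, 43.4).
Mode of Beta(a,b) for a,b>1 is (a−1)/(a+b−2) = 44.4/86.8 = 0.5115.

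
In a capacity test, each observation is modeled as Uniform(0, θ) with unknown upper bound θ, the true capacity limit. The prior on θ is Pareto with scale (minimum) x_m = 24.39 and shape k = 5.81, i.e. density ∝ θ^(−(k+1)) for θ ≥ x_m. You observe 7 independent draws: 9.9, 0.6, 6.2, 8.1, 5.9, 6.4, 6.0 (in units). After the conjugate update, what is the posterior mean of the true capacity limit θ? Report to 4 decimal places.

26.4552

A Pareto(scale x_m, shape k) prior on the upper bound θ of Uniform(0, θ) is conjugate: posterior is Pareto(max(x_m, max xᵢ), k + n).
Sample maximum = 9.9; prior scale x_m = 24.39 → posterior scale = max = 24.39.
Posterior shape = 5.81 + 7 = 12.81.
E[θ|data] = k·x_m/(k−1) = 12.81·24.39/11.81 = 26.4552.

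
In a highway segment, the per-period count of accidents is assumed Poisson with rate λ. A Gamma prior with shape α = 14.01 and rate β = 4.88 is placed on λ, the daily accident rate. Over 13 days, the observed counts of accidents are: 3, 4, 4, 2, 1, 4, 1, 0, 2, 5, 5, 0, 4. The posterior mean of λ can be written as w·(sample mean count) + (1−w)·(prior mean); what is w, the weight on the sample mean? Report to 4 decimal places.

With a Gamma(shape α, rate β) prior, the Poisson likelihood is conjugate: the posterior is Gamma(α + ΣXᵢ, β + n).
Posterior mean = (α₀+S)/(β₀+n) = [n/(β₀+n)]·(S/n) + [β₀/(β₀+n)]·(α₀/β₀), so only n and β₀ enter the weight.
Weight on data w = n/(β₀+n) = 13/(4.88+13) = 13/17.88 = 0.7271.

0.7271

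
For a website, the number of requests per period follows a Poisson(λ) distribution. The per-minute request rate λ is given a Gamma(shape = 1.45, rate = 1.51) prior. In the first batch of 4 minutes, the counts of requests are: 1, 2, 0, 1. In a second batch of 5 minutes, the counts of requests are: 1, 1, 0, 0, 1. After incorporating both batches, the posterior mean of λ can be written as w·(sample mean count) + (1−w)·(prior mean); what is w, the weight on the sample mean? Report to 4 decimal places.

0.8563

With a Gamma(shape α, rate β) prior, the Poisson likelihood is conjugate: the posterior is Gamma(α + ΣXᵢ, β + n).
Total number of minutes: n = 4 + 5 = 9.
Posterior mean = (α₀+S)/(β₀+n) = [n/(β₀+n)]·(S/n) + [β₀/(β₀+n)]·(α₀/β₀), so only n and β₀ enter the weight.
Weight on data w = n/(β₀+n) = 9/(1.51+9) = 9/10.51 = 0.8563.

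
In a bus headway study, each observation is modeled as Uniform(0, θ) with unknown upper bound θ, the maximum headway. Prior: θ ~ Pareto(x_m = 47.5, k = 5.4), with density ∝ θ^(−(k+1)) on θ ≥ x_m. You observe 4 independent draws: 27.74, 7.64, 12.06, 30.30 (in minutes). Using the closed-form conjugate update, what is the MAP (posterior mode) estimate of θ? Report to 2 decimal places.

47.50

A Pareto(scale x_m, shape k) prior on the upper bound θ of Uniform(0, θ) is conjugate: posterior is Pareto(max(x_m, max xᵢ), k + n).
Sample maximum = 30.30; prior scale x_m = 47.5 → posterior scale = max = 47.50.
Posterior shape = 5.4 + 4 = 9.4.
The Pareto density is decreasing on [x_m, ∞), so the mode is x_m = 47.50.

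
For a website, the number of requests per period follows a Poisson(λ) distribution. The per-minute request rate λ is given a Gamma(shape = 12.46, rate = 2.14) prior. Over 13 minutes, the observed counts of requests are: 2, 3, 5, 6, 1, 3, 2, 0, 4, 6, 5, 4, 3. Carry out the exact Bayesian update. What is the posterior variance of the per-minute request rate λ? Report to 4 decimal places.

With a Gamma(shape α, rate β) prior, the Poisson likelihood is conjugate: the posterior is Gamma(α + ΣXᵢ, β + n).
Sum of counts S = 44 over n = 13 minutes.
Posterior: Gamma(α+S, β+n) = Gamma(12.46+44, 2.14+13) = Gamma(56.46, 15.14).
Var = α/β² = 56.46/15.14² = 0.2463.

0.2463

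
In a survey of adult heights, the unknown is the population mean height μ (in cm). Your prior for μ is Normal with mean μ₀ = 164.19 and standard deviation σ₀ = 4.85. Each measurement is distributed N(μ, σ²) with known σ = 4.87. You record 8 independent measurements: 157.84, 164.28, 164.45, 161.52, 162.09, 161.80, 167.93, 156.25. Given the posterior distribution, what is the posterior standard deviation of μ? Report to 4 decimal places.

1.6226

For Normal data with known variance σ², a Normal(μ₀, σ₀²) prior on μ is conjugate. Posterior precision = 1/σ₀² + n/σ²; posterior mean is the precision-weighted average of μ₀ and x̄.
σ₀² = 4.85² = 23.5225, σ² = 4.87² = 23.7169; σ² + n·σ₀² = 23.7169 + 8·23.5225 = 211.8969.
Posterior precision = 1/σ₀² + n/σ² = 1/23.5225 + 8/23.7169 = (σ² + n·σ₀²)/(σ₀²σ²) = 211.8969/(23.5225·23.7169); posterior variance σₙ² = σ₀²σ²/(σ² + n·σ₀²) = 23.5225·23.7169/211.8969 = 2.632793.
Posterior SD = √σₙ² = √(23.5225·23.7169/211.8969) = 1.6226.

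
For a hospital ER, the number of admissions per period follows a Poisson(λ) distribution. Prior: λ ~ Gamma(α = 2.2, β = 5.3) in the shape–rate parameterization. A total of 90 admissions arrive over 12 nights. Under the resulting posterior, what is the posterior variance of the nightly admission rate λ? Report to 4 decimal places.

0.3081

With a Gamma(shape α, rate β) prior, the Poisson likelihood is conjugate: the posterior is Gamma(α + ΣXᵢ, β + n).
Posterior: Gamma(α+S, β+n) = Gamma(2.2+90, 5.3+12) = Gamma(92.2, 17.3).
Var = α/β² = 92.2/17.3² = 0.3081.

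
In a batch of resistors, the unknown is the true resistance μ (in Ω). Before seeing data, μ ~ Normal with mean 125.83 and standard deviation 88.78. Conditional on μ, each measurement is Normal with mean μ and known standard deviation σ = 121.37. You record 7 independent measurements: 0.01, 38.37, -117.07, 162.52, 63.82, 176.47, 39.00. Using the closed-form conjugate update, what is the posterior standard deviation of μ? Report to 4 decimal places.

40.7545

For Normal data with known variance σ², a Normal(μ₀, σ₀²) prior on μ is conjugate. Posterior precision = 1/σ₀² + n/σ²; posterior mean is the precision-weighted average of μ₀ and x̄.
σ₀² = 88.78² = 7881.8884, σ² = 121.37² = 14730.6769; σ² + n·σ₀² = 14730.6769 + 7·7881.8884 = 69903.8957.
Posterior precision = 1/σ₀² + n/σ² = 1/7881.8884 + 7/14730.6769 = (σ² + n·σ₀²)/(σ₀²σ²) = 69903.8957/(7881.8884·14730.6769); posterior variance σₙ² = σ₀²σ²/(σ² + n·σ₀²) = 7881.8884·14730.6769/69903.8957 = 1660.931057.
Posterior SD = √σₙ² = √(7881.8884·14730.6769/69903.8957) = 40.7545.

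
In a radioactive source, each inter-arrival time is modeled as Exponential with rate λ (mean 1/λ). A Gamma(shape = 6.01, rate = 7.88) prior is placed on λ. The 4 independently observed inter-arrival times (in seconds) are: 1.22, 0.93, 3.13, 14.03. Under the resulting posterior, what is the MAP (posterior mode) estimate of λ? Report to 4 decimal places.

0.3314

With a Gamma(shape α, rate β) prior on the exponential rate λ, the posterior after n observations with total T = Σxᵢ is Gamma(α+n, β+T).
Sum of observations T = 19.31 seconds; n = 4.
Posterior: Gamma(6.01+4, 7.88+19.31) = Gamma(10.01, 27.19).
Mode = (α−1)/β = 0.3314.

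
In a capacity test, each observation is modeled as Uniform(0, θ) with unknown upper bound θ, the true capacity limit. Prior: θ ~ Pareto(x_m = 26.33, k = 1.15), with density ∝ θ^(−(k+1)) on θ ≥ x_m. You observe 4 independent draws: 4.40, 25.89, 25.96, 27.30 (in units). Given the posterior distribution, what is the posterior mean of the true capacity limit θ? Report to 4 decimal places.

33.8783

A Pareto(scale x_m, shape k) prior on the upper bound θ of Uniform(0, θ) is conjugate: posterior is Pareto(max(x_m, max xᵢ), k + n).
Sample maximum = 27.30; prior scale x_m = 26.33 → posterior scale = max = 27.30.
Posterior shape = 1.15 + 4 = 5.15.
E[θ|data] = k·x_m/(k−1) = 5.15·27.30/4.15 = 33.8783.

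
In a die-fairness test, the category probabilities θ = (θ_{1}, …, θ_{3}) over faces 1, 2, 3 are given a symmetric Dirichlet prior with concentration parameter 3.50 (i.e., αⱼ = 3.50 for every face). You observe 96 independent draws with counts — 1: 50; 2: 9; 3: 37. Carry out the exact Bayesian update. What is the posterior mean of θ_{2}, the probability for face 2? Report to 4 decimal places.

The Dirichlet prior is conjugate to the Multinomial likelihood: each posterior αⱼ = prior αⱼ + observed count nⱼ.
Posterior concentration: (53.50, 12.50, 40.50), total = 106.50.
E[θ_{2}|data] = α_{2}/Σα = 12.50/106.50 = 0.1174.

0.1174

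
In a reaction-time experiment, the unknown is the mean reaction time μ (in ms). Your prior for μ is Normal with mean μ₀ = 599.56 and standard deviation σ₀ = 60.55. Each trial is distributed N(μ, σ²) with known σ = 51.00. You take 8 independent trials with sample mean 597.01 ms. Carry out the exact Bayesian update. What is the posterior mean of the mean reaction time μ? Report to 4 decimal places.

597.2177

For Normal data with known variance σ², a Normal(μ₀, σ₀²) prior on μ is conjugate. Posterior precision = 1/σ₀² + n/σ²; posterior mean is the precision-weighted average of μ₀ and x̄.
n·x̄ = 8·597.01 = 4776.08.
σ₀² = 60.55² = 3666.3025, σ² = 51.00² = 2601; σ² + n·σ₀² = 2601 + 8·3666.3025 = 31931.42.
Posterior mean = (μ₀/σ₀² + n·x̄/σ²)/(1/σ₀² + n/σ²) = (σ²·μ₀ + σ₀²·n·x̄)/(σ² + n·σ₀²) = (2601·599.56 + 3666.3025·4776.08)/31931.42 = 19070009.6042/31931.42 = 597.2177.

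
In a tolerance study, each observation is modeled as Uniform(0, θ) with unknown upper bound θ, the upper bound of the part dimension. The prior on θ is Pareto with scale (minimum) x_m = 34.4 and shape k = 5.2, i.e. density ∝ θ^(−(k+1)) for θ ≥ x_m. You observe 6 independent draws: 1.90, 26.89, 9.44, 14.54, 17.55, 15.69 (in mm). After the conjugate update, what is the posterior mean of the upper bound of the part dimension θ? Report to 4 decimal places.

37.7725

A Pareto(scale x_m, shape k) prior on the upper bound θ of Uniform(0, θ) is conjugate: posterior is Pareto(max(x_m, max xᵢ), k + n).
Sample maximum = 26.89; prior scale x_m = 34.4 → posterior scale = max = 34.40.
Posterior shape = 5.2 + 6 = 11.2.
E[θ|data] = k·x_m/(k−1) = 11.2·34.40/10.2 = 37.7725.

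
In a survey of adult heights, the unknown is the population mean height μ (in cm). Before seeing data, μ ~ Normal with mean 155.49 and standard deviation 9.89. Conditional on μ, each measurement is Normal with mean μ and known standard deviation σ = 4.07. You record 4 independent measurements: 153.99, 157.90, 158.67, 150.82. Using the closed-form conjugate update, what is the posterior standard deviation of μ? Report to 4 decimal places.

For Normal data with known variance σ², a Normal(μ₀, σ₀²) prior on μ is conjugate. Posterior precision = 1/σ₀² + n/σ²; posterior mean is the precision-weighted average of μ₀ and x̄.
σ₀² = 9.89² = 97.8121, σ² = 4.07² = 16.5649; σ² + n·σ₀² = 16.5649 + 4·97.8121 = 407.8133.
Posterior precision = 1/σ₀² + n/σ² = 1/97.8121 + 4/16.5649 = (σ² + n·σ₀²)/(σ₀²σ²) = 407.8133/(97.8121·16.5649); posterior variance σₙ² = σ₀²σ²/(σ² + n·σ₀²) = 97.8121·16.5649/407.8133 = 3.973013.
Posterior SD = √σₙ² = √(97.8121·16.5649/407.8133) = 1.9932.

1.9932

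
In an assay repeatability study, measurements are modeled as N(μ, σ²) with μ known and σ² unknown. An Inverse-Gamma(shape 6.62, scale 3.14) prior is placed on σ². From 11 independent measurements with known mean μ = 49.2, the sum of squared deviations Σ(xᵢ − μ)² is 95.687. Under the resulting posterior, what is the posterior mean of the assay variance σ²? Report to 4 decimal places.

With known mean μ and an Inverse-Gamma(α, β) prior on σ², the Normal likelihood is conjugate: posterior is Inv-Gamma(α + n/2, β + Σ(xᵢ−μ)²/2).
Posterior: Inv-Gamma(6.62 + 11/2, 3.14 + 95.687/2) = Inv-Gamma(12.12, 50.9835).
E[σ²|data] = β/(α−1) = 50.9835/11.12 = 4.5848.

4.5848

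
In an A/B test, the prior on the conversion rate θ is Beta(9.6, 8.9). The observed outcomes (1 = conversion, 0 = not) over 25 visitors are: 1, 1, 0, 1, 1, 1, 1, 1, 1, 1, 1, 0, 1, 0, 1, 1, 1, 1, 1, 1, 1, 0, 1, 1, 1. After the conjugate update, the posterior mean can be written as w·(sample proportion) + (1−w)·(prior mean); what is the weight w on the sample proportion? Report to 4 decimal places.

0.5747

The Beta prior is conjugate to a Binomial/Bernoulli likelihood; the update adds successes to α and failures to β.
Posterior mean = (α₀+k)/(α₀+β₀+n) = [n/(α₀+β₀+n)]·(k/n) + [(α₀+β₀)/(α₀+β₀+n)]·α₀/(α₀+β₀), so only n and the prior enter the weight.
The weight on the data is w = n/(α₀+β₀+n) = 25/(9.6+8.9+25) = 25/43.5 = 0.5747.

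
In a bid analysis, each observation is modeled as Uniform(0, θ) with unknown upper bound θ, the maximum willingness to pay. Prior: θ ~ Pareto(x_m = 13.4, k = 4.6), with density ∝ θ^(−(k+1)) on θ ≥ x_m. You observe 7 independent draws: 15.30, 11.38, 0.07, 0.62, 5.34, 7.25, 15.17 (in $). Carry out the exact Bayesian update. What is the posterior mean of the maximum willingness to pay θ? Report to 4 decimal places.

A Pareto(scale x_m, shape k) prior on the upper bound θ of Uniform(0, θ) is conjugate: posterior is Pareto(max(x_m, max xᵢ), k + n).
Sample maximum = 15.30; prior scale x_m = 13.4 → posterior scale = max = 15.30.
Posterior shape = 4.6 + 7 = 11.6.
E[θ|data] = k·x_m/(k−1) = 11.6·15.30/10.6 = 16.7434.

16.7434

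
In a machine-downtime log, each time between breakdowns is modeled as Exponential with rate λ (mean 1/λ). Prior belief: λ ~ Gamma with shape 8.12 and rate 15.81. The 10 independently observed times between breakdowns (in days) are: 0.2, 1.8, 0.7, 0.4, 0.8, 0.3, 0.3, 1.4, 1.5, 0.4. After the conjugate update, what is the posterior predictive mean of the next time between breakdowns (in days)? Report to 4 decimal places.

With a Gamma(shape α, rate β) prior on the exponential rate λ, the posterior after n observations with total T = Σxᵢ is Gamma(α+n, β+T).
Sum of observations T = 7.8 days; n = 10.
Posterior: Gamma(8.12+10, 15.81+7.8) = Gamma(18.12, 23.61).
The predictive distribution for the next observation is Lomax; its mean is β/(α−1) = 23.61/17.12 = 1.3791.

1.3791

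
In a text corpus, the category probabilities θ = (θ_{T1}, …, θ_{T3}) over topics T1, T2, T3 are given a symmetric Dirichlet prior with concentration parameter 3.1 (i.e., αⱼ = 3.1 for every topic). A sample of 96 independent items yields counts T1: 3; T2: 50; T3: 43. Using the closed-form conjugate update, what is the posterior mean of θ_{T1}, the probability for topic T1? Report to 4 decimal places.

The Dirichlet prior is conjugate to the Multinomial likelihood: each posterior αⱼ = prior αⱼ + observed count nⱼ.
Posterior concentration: (6.1, 53.1, 46.1), total = 105.3.
E[θ_{T1}|data] = α_{T1}/Σα = 6.1/105.3 = 0.0579.

0.0579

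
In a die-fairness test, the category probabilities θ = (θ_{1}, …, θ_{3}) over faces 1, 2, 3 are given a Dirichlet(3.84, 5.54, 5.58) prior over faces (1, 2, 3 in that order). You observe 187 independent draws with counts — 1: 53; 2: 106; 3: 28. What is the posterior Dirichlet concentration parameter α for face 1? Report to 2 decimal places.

56.84

The Dirichlet prior is conjugate to the Multinomial likelihood: each posterior αⱼ = prior αⱼ + observed count nⱼ.
Posterior concentration: (56.84, 111.54, 33.58), total = 201.96.
α_{1} = 3.84 + 53 = 56.84.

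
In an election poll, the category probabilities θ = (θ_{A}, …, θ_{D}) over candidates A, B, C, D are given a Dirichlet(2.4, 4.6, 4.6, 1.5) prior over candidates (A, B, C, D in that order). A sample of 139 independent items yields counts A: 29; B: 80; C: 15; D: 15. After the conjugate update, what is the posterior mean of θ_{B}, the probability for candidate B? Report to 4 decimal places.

The Dirichlet prior is conjugate to the Multinomial likelihood: each posterior αⱼ = prior αⱼ + observed count nⱼ.
Posterior concentration: (31.4, 84.6, 19.6, 16.5), total = 152.1.
E[θ_{B}|data] = α_{B}/Σα = 84.6/152.1 = 0.5562.

0.5562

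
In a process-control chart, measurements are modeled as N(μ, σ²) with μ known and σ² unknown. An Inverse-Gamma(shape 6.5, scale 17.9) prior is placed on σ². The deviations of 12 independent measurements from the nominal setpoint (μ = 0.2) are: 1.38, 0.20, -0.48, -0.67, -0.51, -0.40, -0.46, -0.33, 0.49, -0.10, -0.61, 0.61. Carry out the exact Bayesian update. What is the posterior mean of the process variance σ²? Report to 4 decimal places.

With known mean μ and an Inverse-Gamma(α, β) prior on σ², the Normal likelihood is conjugate: posterior is Inv-Gamma(α + n/2, β + Σ(xᵢ−μ)²/2).
Σ(xᵢ−μ)² = (1.38)² + (0.20)² + (-0.48)² + (-0.67)² + (-0.51)² + (-0.40)² + (-0.46)² + (-0.33)² + (0.49)² + (-0.10)² + (-0.61)² + (0.61)² = 4.3586.
Posterior: Inv-Gamma(6.5 + 12/2, 17.9 + 4.3586/2) = Inv-Gamma(12.50, 20.07930).
E[σ²|data] = β/(α−1) = 20.07930/11.50 = 1.7460.

1.7460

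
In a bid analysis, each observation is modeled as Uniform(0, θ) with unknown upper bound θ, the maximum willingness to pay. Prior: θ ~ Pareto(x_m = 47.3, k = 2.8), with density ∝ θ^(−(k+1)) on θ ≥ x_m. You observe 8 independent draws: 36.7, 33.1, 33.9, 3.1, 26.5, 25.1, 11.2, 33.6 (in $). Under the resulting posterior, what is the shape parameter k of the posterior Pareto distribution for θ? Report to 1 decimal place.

A Pareto(scale x_m, shape k) prior on the upper bound θ of Uniform(0, θ) is conjugate: posterior is Pareto(max(x_m, max xᵢ), k + n).
Sample maximum = 36.7; prior scale x_m = 47.3 → posterior scale = max = 47.3.
Posterior shape = 2.8 + 8 = 10.8.
Posterior shape k = 10.8.

10.8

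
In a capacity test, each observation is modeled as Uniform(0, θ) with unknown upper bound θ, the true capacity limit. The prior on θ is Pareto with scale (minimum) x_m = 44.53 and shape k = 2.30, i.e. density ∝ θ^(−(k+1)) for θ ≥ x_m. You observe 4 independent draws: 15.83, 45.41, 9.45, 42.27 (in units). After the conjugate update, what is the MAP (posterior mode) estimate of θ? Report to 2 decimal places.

A Pareto(scale x_m, shape k) prior on the upper bound θ of Uniform(0, θ) is conjugate: posterior is Pareto(max(x_m, max xᵢ), k + n).
Sample maximum = 45.41; prior scale x_m = 44.53 → posterior scale = max = 45.41.
Posterior shape = 2.30 + 4 = 6.30.
The Pareto density is decreasing on [x_m, ∞), so the mode is x_m = 45.41.

45.41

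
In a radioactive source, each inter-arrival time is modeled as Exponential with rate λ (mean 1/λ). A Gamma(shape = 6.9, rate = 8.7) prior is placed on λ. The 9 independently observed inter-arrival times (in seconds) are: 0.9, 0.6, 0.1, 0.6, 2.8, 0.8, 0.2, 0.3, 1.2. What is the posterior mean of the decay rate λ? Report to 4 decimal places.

0.9815

With a Gamma(shape α, rate β) prior on the exponential rate λ, the posterior after n observations with total T = Σxᵢ is Gamma(α+n, β+T).
Sum of observations T = 7.5 seconds; n = 9.
Posterior: Gamma(6.9+9, 8.7+7.5) = Gamma(15.9, 16.2).
Posterior mean of λ = α/β = 15.9/16.2 = 0.9815.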